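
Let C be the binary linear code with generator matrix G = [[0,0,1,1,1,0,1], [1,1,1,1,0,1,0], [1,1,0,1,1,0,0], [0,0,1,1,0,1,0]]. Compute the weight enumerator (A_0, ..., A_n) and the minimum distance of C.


Weight distribution: A_0 = 1, A_2 = 3, A_3 = 4, A_4 = 3, A_5 = 4, A_6 = 1. Minimum distance d = 2.

Enumerate all 2^4 = 16 messages m ∈ F_2^4.
For each, compute codeword c = mG in F_2^7, then tally its weight.
  m = 0000 → c = 0000000, weight = 0.
  m = 1000 → c = 0011101, weight = 4.
  m = 0100 → c = 1111010, weight = 5.
  m = 1100 → c = 1100111, weight = 5.
  m = 0010 → c = 1101100, weight = 4.
  m = 1010 → c = 1110001, weight = 4.
  m = 0110 → c = 0010110, weight = 3.
  m = 1110 → c = 0001011, weight = 3.
  m = 0001 → c = 0011010, weight = 3.
  m = 1001 → c = 0000111, weight = 3.
  m = 0101 → c = 1100000, weight = 2.
  m = 1101 → c = 1111101, weight = 6.
  m = 0011 → c = 1110110, weight = 5.
  m = 1011 → c = 1101011, weight = 5.
  m = 0111 → c = 0001100, weight = 2.
  m = 1111 → c = 0010001, weight = 2.
Tally weights:
  weight 0: 1 codewords.
  weight 2: 3 codewords.
  weight 3: 4 codewords.
  weight 4: 3 codewords.
  weight 5: 4 codewords.
  weight 6: 1 codewords.
Minimum distance d = smallest w > 0 with A_w > 0 = 2.
Sanity: Σ A_w = 16 = 2^4 = 16 ✓.


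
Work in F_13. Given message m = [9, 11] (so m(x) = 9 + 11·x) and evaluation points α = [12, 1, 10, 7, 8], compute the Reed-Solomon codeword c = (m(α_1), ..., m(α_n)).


c = [11, 7, 2, 8, 6]

Message polynomial: m(x) = 9 + 11·x (mod 13).
For each evaluation point α_i, compute m(α_i) mod 13:
  α_1 = 12: Horner steps 11 → 11, so m(12) = 11.
  α_2 = 1: Horner steps 11 → 7, so m(1) = 7.
  α_3 = 10: Horner steps 11 → 2, so m(10) = 2.
  α_4 = 7: Horner steps 11 → 8, so m(7) = 8.
  α_5 = 8: Horner steps 11 → 6, so m(8) = 6.
Codeword c = [11, 7, 2, 8, 6] ∈ F_13^5.


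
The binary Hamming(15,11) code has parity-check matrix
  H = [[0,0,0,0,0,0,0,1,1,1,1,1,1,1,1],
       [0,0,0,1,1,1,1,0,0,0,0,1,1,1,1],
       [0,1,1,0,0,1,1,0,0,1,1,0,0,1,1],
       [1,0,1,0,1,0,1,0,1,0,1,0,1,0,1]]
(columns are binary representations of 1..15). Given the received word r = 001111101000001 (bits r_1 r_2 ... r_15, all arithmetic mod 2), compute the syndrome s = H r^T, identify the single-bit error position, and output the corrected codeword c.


s = (0, 1, 0, 1)^T, error position = 5, corrected codeword c = 001101101000001

Compute s = H r^T mod 2 one row at a time:
  s_1 = 0 + 1 + 0 + 0 + 0 + 0 + 0 + 1 = 2 ≡ 0 (mod 2).
  s_2 = 1 + 1 + 1 + 1 + 0 + 0 + 0 + 1 = 5 ≡ 1 (mod 2).
  s_3 = 0 + 1 + 1 + 1 + 0 + 0 + 0 + 1 = 4 ≡ 0 (mod 2).
  s_4 = 0 + 1 + 1 + 1 + 1 + 0 + 0 + 1 = 5 ≡ 1 (mod 2).
s = (0, 1, 0, 1)^T — this equals column 5 of H (binary 0101), so error is at position 5.
Correct: flip bit 5 of r = 001111101000001 to get c = 001101101000001.


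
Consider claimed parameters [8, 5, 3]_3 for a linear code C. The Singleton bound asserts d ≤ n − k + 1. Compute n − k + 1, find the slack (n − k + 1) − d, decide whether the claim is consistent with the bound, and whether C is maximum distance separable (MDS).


Singleton RHS = n − k + 1 = 4, slack = 1, bound satisfied, not MDS.

Singleton bound: d ≤ n − k + 1.
Here n = 8, k = 5, so n − k + 1 = 4.
Given d = 3, check d ≤ 4: YES.
Slack = (n − k + 1) − d = 1.
The code is NOT MDS (slack = 1 > 0).
Description: the claimed parameters are [8, 5, 3]_3; such a code would be non-MDS.


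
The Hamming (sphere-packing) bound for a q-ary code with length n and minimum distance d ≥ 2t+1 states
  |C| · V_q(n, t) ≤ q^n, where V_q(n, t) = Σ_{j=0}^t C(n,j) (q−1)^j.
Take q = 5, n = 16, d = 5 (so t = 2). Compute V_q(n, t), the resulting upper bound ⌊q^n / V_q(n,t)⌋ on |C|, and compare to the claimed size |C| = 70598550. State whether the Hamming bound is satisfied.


V_q(n, t) = 1985, q^n = 152587890625, Hamming bound = 76870473, |C| = 70598550 ≤ bound (satisfied).

Step 1: Compute V_q(n, t) = Σ_{j=0}^2 C(n, j) (q−1)^j.
  j = 0: C(16,0)·(4)^0 = 1·1 = 1.
  j = 1: C(16,1)·(4)^1 = 16·4 = 64.
  j = 2: C(16,2)·(4)^2 = 120·16 = 1920.
  V_q(n, t) = 1 + 64 + 1920 = 1985.
Step 2: q^n = 5^16 = 152587890625.
Step 3: Hamming bound ⌊q^n / V_q(n,t)⌋ = ⌊152587890625/1985⌋ = 76870473.
Step 4: Compare |C| = 70598550 to 76870473: satisfied.
The claimed |C| lies below the Hamming bound.


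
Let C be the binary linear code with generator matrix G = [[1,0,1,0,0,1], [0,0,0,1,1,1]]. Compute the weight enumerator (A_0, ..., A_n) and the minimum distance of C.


Weight distribution: A_0 = 1, A_3 = 2, A_4 = 1. Minimum distance d = 3.

Enumerate all 2^2 = 4 messages m ∈ F_2^2.
For each, compute codeword c = mG in F_2^6, then tally its weight.
  m = 00 → c = 000000, weight = 0.
  m = 10 → c = 101001, weight = 3.
  m = 01 → c = 000111, weight = 3.
  m = 11 → c = 101110, weight = 4.
Tally weights:
  weight 0: 1 codewords.
  weight 3: 2 codewords.
  weight 4: 1 codewords.
Minimum distance d = smallest w > 0 with A_w > 0 = 3.
Sanity: Σ A_w = 4 = 2^2 = 4 ✓.


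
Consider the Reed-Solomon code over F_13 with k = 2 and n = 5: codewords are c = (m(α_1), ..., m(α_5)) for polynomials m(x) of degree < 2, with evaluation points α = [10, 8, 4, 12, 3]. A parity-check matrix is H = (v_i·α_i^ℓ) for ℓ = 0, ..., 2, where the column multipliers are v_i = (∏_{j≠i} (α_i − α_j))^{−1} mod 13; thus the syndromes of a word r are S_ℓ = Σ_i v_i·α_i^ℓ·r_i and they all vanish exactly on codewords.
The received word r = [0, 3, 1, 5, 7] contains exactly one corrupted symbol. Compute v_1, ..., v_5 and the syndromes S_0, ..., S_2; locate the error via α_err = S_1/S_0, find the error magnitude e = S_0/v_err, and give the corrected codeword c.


S = (9, 12, 3), error at position 1, error magnitude e = 9, c = [4, 3, 1, 5, 7].

Step 1: column multipliers v_i = (∏_{j≠i}(α_i − α_j))^{−1} mod 13.
  i = 1 (α = 10): (10−8)(10−4)(10−12)(10−3) = 2·6·(−2)·7 = −168 ≡ 1, so v_1 = 1^{−1} = 1 (mod 13).
  i = 2 (α = 8): (8−10)(8−4)(8−12)(8−3) = (−2)·4·(−4)·5 = 160 ≡ 4, so v_2 = 4^{−1} = 10 (mod 13).
  i = 3 (α = 4): (4−10)(4−8)(4−12)(4−3) = (−6)·(−4)·(−8)·1 = −192 ≡ 3, so v_3 = 3^{−1} = 9 (mod 13).
  i = 4 (α = 12): (12−10)(12−8)(12−4)(12−3) = 2·4·8·9 = 576 ≡ 4, so v_4 = 4^{−1} = 10 (mod 13).
  i = 5 (α = 3): (3−10)(3−8)(3−4)(3−12) = (−7)·(−5)·(−1)·(−9) = 315 ≡ 3, so v_5 = 3^{−1} = 9 (mod 13).
  v = [1, 10, 9, 10, 9].
Step 2: syndromes of r = [0, 3, 1, 5, 7] (all sums mod 13).
  S_0 = Σ v_i r_i = 1·0 + 10·3 + 9·1 + 10·5 + 9·7 = 152 ≡ 9.
  S_1 = Σ v_i α_i r_i = 1·10·0 + 10·8·3 + 9·4·1 + 10·12·5 + 9·3·7 = 1065 ≡ 12.
  α_i^2 mod 13 = [9, 12, 3, 1, 9].
  S_2 = Σ v_i α_i^2 r_i = 1·9·0 + 10·12·3 + 9·3·1 + 10·1·5 + 9·9·7 = 1004 ≡ 3.
  S = (9, 12, 3) ≠ 0, so r is not a codeword (an error is present).
Step 3: locate the error. For a single error e at position i, S_ℓ = v_i·e·α_i^ℓ, so α_err = S_1/S_0.
  S_0^{−1} = 9^{−1} = 3 (mod 13), so α_err = 12·3 = 36 ≡ 10 = α_1. Error position i = 1.
  Consistency check: S_2/S_1 = 3·12 = 36 ≡ 10 = α_err ✓ (single-error assumption holds).
Step 4: error magnitude e = S_0/v_1 = S_0·∏_{j≠1}(α_1 − α_j) = 9·1 = 9 ≡ 9 (mod 13).
Step 5: correct position 1: c_1 = r_1 − e = 0 − 9 ≡ 4 (mod 13). Hence c = [4, 3, 1, 5, 7].
  Check: interpolating c through the α_i gives m(x) = 12 + 7·x (degree < 2) with m(α_i) = c_i for every i, so c is indeed a codeword.


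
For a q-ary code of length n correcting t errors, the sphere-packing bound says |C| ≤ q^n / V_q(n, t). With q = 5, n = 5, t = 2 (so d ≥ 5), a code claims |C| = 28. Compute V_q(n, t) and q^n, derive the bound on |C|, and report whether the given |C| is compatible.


V_q(n, t) = 181, q^n = 3125, Hamming bound = 17, |C| = 28 > bound (violated).

Step 1: Compute V_q(n, t) = Σ_{j=0}^2 C(n, j) (q−1)^j.
  j = 0: C(5,0)·(4)^0 = 1·1 = 1.
  j = 1: C(5,1)·(4)^1 = 5·4 = 20.
  j = 2: C(5,2)·(4)^2 = 10·16 = 160.
  V_q(n, t) = 1 + 20 + 160 = 181.
Step 2: q^n = 5^5 = 3125.
Step 3: Hamming bound ⌊q^n / V_q(n,t)⌋ = ⌊3125/181⌋ = 17.
Step 4: Compare |C| = 28 to 17: violated.
The claimed |C| lies above the Hamming bound, so no 5-ary code of length 5 with d ≥ 5 can have 28 codewords.


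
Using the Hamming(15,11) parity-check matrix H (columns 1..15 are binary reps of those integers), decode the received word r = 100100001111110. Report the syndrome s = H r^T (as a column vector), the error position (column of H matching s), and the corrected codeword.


s = (0, 0, 1, 0)^T, error position = 2, corrected codeword c = 110100001111110

Compute s = H r^T mod 2 one row at a time:
  s_1 = 0 + 1 + 1 + 1 + 1 + 1 + 1 + 0 = 6 ≡ 0 (mod 2).
  s_2 = 1 + 0 + 0 + 0 + 1 + 1 + 1 + 0 = 4 ≡ 0 (mod 2).
  s_3 = 0 + 0 + 0 + 0 + 1 + 1 + 1 + 0 = 3 ≡ 1 (mod 2).
  s_4 = 1 + 0 + 0 + 0 + 1 + 1 + 1 + 0 = 4 ≡ 0 (mod 2).
s = (0, 0, 1, 0)^T — this equals column 2 of H (binary 0010), so error is at position 2.
Correct: flip bit 2 of r = 100100001111110 to get c = 110100001111110.


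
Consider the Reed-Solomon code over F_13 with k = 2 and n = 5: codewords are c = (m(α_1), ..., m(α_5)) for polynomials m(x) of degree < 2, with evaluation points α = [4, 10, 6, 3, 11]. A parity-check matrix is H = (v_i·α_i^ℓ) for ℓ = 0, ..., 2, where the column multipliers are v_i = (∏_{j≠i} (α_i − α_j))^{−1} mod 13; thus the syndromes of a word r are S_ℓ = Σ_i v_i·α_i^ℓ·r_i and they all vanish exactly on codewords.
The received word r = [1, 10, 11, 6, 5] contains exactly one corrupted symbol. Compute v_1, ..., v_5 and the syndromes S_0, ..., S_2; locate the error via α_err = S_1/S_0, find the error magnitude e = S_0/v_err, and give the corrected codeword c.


S = (11, 1, 6), error at position 3, error magnitude e = 7, c = [1, 10, 4, 6, 5].

Step 1: column multipliers v_i = (∏_{j≠i}(α_i − α_j))^{−1} mod 13.
  i = 1 (α = 4): (4−10)(4−6)(4−3)(4−11) = (−6)·(−2)·1·(−7) = −84 ≡ 7, so v_1 = 7^{−1} = 2 (mod 13).
  i = 2 (α = 10): (10−4)(10−6)(10−3)(10−11) = 6·4·7·(−1) = −168 ≡ 1, so v_2 = 1^{−1} = 1 (mod 13).
  i = 3 (α = 6): (6−4)(6−10)(6−3)(6−11) = 2·(−4)·3·(−5) = 120 ≡ 3, so v_3 = 3^{−1} = 9 (mod 13).
  i = 4 (α = 3): (3−4)(3−10)(3−6)(3−11) = (−1)·(−7)·(−3)·(−8) = 168 ≡ 12, so v_4 = 12^{−1} = 12 (mod 13).
  i = 5 (α = 11): (11−4)(11−10)(11−6)(11−3) = 7·1·5·8 = 280 ≡ 7, so v_5 = 7^{−1} = 2 (mod 13).
  v = [2, 1, 9, 12, 2].
Step 2: syndromes of r = [1, 10, 11, 6, 5] (all sums mod 13).
  S_0 = Σ v_i r_i = 2·1 + 1·10 + 9·11 + 12·6 + 2·5 = 193 ≡ 11.
  S_1 = Σ v_i α_i r_i = 2·4·1 + 1·10·10 + 9·6·11 + 12·3·6 + 2·11·5 = 1028 ≡ 1.
  α_i^2 mod 13 = [3, 9, 10, 9, 4].
  S_2 = Σ v_i α_i^2 r_i = 2·3·1 + 1·9·10 + 9·10·11 + 12·9·6 + 2·4·5 = 1774 ≡ 6.
  S = (11, 1, 6) ≠ 0, so r is not a codeword (an error is present).
Step 3: locate the error. For a single error e at position i, S_ℓ = v_i·e·α_i^ℓ, so α_err = S_1/S_0.
  S_0^{−1} = 11^{−1} = 6 (mod 13), so α_err = 1·6 = 6 ≡ 6 = α_3. Error position i = 3.
  Consistency check: S_2/S_1 = 6·1 = 6 ≡ 6 = α_err ✓ (single-error assumption holds).
Step 4: error magnitude e = S_0/v_3 = S_0·∏_{j≠3}(α_3 − α_j) = 11·3 = 33 ≡ 7 (mod 13).
Step 5: correct position 3: c_3 = r_3 − e = 11 − 7 ≡ 4 (mod 13). Hence c = [1, 10, 4, 6, 5].
  Check: interpolating c through the α_i gives m(x) = 8 + 8·x (degree < 2) with m(α_i) = c_i for every i, so c is indeed a codeword.


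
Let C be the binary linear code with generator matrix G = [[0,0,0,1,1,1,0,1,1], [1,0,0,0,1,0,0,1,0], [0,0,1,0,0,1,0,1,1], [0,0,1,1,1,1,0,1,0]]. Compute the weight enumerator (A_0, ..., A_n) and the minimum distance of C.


Weight distribution: A_0 = 1, A_2 = 2, A_3 = 4, A_4 = 5, A_5 = 4. Minimum distance d = 2.

Enumerate all 2^4 = 16 messages m ∈ F_2^4.
For each, compute codeword c = mG in F_2^9, then tally its weight.
  m = 0000 → c = 000000000, weight = 0.
  m = 1000 → c = 000111011, weight = 5.
  m = 0100 → c = 100010010, weight = 3.
  m = 1100 → c = 100101001, weight = 4.
  m = 0010 → c = 001001011, weight = 4.
  m = 1010 → c = 001110000, weight = 3.
  m = 0110 → c = 101011001, weight = 5.
  m = 1110 → c = 101100010, weight = 4.
  m = 0001 → c = 001111010, weight = 5.
  m = 1001 → c = 001000001, weight = 2.
  m = 0101 → c = 101101000, weight = 4.
  m = 1101 → c = 101010011, weight = 5.
  m = 0011 → c = 000110001, weight = 3.
  m = 1011 → c = 000001010, weight = 2.
  m = 0111 → c = 100100011, weight = 4.
  m = 1111 → c = 100011000, weight = 3.
Tally weights:
  weight 0: 1 codewords.
  weight 2: 2 codewords.
  weight 3: 4 codewords.
  weight 4: 5 codewords.
  weight 5: 4 codewords.
Minimum distance d = smallest w > 0 with A_w > 0 = 2.
Sanity: Σ A_w = 16 = 2^4 = 16 ✓.


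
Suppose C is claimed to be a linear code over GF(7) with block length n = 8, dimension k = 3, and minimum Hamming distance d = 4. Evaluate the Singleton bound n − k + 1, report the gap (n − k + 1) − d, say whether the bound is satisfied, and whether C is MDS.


Singleton RHS = n − k + 1 = 6, slack = 2, bound satisfied, not MDS.

Singleton bound: d ≤ n − k + 1.
Here n = 8, k = 3, so n − k + 1 = 6.
Given d = 4, check d ≤ 6: YES.
Slack = (n − k + 1) − d = 2.
The code is NOT MDS (slack = 2 > 0).
Description: the claimed parameters are [8, 3, 4]_7; such a code would be non-MDS.


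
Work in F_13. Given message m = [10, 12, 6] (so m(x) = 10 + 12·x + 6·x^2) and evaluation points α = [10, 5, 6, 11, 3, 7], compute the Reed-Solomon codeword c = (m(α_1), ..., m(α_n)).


c = [2, 12, 12, 10, 9, 11]

Message polynomial: m(x) = 10 + 12·x + 6·x^2 (mod 13).
For each evaluation point α_i, compute m(α_i) mod 13:
  α_1 = 10: Horner steps 6 → 7 → 2, so m(10) = 2.
  α_2 = 5: Horner steps 6 → 3 → 12, so m(5) = 12.
  α_3 = 6: Horner steps 6 → 9 → 12, so m(6) = 12.
  α_4 = 11: Horner steps 6 → 0 → 10, so m(11) = 10.
  α_5 = 3: Horner steps 6 → 4 → 9, so m(3) = 9.
  α_6 = 7: Horner steps 6 → 2 → 11, so m(7) = 11.
Codeword c = [2, 12, 12, 10, 9, 11] ∈ F_13^6.


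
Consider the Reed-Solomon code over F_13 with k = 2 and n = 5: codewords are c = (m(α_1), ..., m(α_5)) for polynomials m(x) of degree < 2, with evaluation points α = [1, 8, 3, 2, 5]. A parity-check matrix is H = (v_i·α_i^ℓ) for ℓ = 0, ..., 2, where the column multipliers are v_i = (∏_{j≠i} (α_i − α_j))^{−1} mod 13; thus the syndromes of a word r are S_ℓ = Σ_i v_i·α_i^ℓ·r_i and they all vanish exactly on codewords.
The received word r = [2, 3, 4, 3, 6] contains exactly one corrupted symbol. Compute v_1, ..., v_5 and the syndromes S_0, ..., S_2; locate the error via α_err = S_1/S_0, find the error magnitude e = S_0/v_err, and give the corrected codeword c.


S = (12, 5, 1), error at position 2, error magnitude e = 7, c = [2, 9, 4, 3, 6].

Step 1: column multipliers v_i = (∏_{j≠i}(α_i − α_j))^{−1} mod 13.
  i = 1 (α = 1): (1−8)(1−3)(1−2)(1−5) = (−7)·(−2)·(−1)·(−4) = 56 ≡ 4, so v_1 = 4^{−1} = 10 (mod 13).
  i = 2 (α = 8): (8−1)(8−3)(8−2)(8−5) = 7·5·6·3 = 630 ≡ 6, so v_2 = 6^{−1} = 11 (mod 13).
  i = 3 (α = 3): (3−1)(3−8)(3−2)(3−5) = 2·(−5)·1·(−2) = 20 ≡ 7, so v_3 = 7^{−1} = 2 (mod 13).
  i = 4 (α = 2): (2−1)(2−8)(2−3)(2−5) = 1·(−6)·(−1)·(−3) = −18 ≡ 8, so v_4 = 8^{−1} = 5 (mod 13).
  i = 5 (α = 5): (5−1)(5−8)(5−3)(5−2) = 4·(−3)·2·3 = −72 ≡ 6, so v_5 = 6^{−1} = 11 (mod 13).
  v = [10, 11, 2, 5, 11].
Step 2: syndromes of r = [2, 3, 4, 3, 6] (all sums mod 13).
  S_0 = Σ v_i r_i = 10·2 + 11·3 + 2·4 + 5·3 + 11·6 = 142 ≡ 12.
  S_1 = Σ v_i α_i r_i = 10·1·2 + 11·8·3 + 2·3·4 + 5·2·3 + 11·5·6 = 668 ≡ 5.
  α_i^2 mod 13 = [1, 12, 9, 4, 12].
  S_2 = Σ v_i α_i^2 r_i = 10·1·2 + 11·12·3 + 2·9·4 + 5·4·3 + 11·12·6 = 1340 ≡ 1.
  S = (12, 5, 1) ≠ 0, so r is not a codeword (an error is present).
Step 3: locate the error. For a single error e at position i, S_ℓ = v_i·e·α_i^ℓ, so α_err = S_1/S_0.
  S_0^{−1} = 12^{−1} = 12 (mod 13), so α_err = 5·12 = 60 ≡ 8 = α_2. Error position i = 2.
  Consistency check: S_2/S_1 = 1·8 = 8 ≡ 8 = α_err ✓ (single-error assumption holds).
Step 4: error magnitude e = S_0/v_2 = S_0·∏_{j≠2}(α_2 − α_j) = 12·6 = 72 ≡ 7 (mod 13).
Step 5: correct position 2: c_2 = r_2 − e = 3 − 7 ≡ 9 (mod 13). Hence c = [2, 9, 4, 3, 6].
  Check: interpolating c through the α_i gives m(x) = 1 + 1·x (degree < 2) with m(α_i) = c_i for every i, so c is indeed a codeword.


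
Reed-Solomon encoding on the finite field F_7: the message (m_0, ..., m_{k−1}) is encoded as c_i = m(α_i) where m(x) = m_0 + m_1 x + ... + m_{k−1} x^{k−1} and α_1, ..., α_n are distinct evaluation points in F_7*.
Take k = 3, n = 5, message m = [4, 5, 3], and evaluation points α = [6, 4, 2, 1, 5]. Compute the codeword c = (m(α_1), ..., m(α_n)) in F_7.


c = [2, 2, 5, 5, 6]

Message polynomial: m(x) = 4 + 5·x + 3·x^2 (mod 7).
For each evaluation point α_i, compute m(α_i) mod 7:
  α_1 = 6: Horner steps 3 → 2 → 2, so m(6) = 2.
  α_2 = 4: Horner steps 3 → 3 → 2, so m(4) = 2.
  α_3 = 2: Horner steps 3 → 4 → 5, so m(2) = 5.
  α_4 = 1: Horner steps 3 → 1 → 5, so m(1) = 5.
  α_5 = 5: Horner steps 3 → 6 → 6, so m(5) = 6.
Codeword c = [2, 2, 5, 5, 6] ∈ F_7^5.


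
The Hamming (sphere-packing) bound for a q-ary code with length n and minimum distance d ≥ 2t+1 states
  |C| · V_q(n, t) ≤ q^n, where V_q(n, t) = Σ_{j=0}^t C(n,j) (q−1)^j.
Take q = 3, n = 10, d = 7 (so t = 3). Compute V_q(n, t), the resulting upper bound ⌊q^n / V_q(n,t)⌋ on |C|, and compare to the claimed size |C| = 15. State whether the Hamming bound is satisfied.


V_q(n, t) = 1161, q^n = 59049, Hamming bound = 50, |C| = 15 ≤ bound (satisfied).

Step 1: Compute V_q(n, t) = Σ_{j=0}^3 C(n, j) (q−1)^j.
  j = 0: C(10,0)·(2)^0 = 1·1 = 1.
  j = 1: C(10,1)·(2)^1 = 10·2 = 20.
  j = 2: C(10,2)·(2)^2 = 45·4 = 180.
  j = 3: C(10,3)·(2)^3 = 120·8 = 960.
  V_q(n, t) = 1 + 20 + 180 + 960 = 1161.
Step 2: q^n = 3^10 = 59049.
Step 3: Hamming bound ⌊q^n / V_q(n,t)⌋ = ⌊59049/1161⌋ = 50.
Step 4: Compare |C| = 15 to 50: satisfied.
The claimed |C| lies below the Hamming bound.


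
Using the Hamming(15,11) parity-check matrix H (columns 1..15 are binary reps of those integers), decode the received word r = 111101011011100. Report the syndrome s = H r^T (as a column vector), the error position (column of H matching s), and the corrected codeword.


s = (1, 0, 0, 1)^T, error position = 9, corrected codeword c = 111101010011100

Compute s = H r^T mod 2 one row at a time:
  s_1 = 1 + 1 + 0 + 1 + 1 + 1 + 0 + 0 = 5 ≡ 1 (mod 2).
  s_2 = 1 + 0 + 1 + 0 + 1 + 1 + 0 + 0 = 4 ≡ 0 (mod 2).
  s_3 = 1 + 1 + 1 + 0 + 0 + 1 + 0 + 0 = 4 ≡ 0 (mod 2).
  s_4 = 1 + 1 + 0 + 0 + 1 + 1 + 1 + 0 = 5 ≡ 1 (mod 2).
s = (1, 0, 0, 1)^T — this equals column 9 of H (binary 1001), so error is at position 9.
Correct: flip bit 9 of r = 111101011011100 to get c = 111101010011100.


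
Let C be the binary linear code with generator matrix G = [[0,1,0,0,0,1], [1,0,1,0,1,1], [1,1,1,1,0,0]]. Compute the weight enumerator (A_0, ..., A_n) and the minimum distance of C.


Weight distribution: A_0 = 1, A_2 = 2, A_4 = 5. Minimum distance d = 2.

Enumerate all 2^3 = 8 messages m ∈ F_2^3.
For each, compute codeword c = mG in F_2^6, then tally its weight.
  m = 000 → c = 000000, weight = 0.
  m = 100 → c = 010001, weight = 2.
  m = 010 → c = 101011, weight = 4.
  m = 110 → c = 111010, weight = 4.
  m = 001 → c = 111100, weight = 4.
  m = 101 → c = 101101, weight = 4.
  m = 011 → c = 010111, weight = 4.
  m = 111 → c = 000110, weight = 2.
Tally weights:
  weight 0: 1 codewords.
  weight 2: 2 codewords.
  weight 4: 5 codewords.
Minimum distance d = smallest w > 0 with A_w > 0 = 2.
Sanity: Σ A_w = 8 = 2^3 = 8 ✓.


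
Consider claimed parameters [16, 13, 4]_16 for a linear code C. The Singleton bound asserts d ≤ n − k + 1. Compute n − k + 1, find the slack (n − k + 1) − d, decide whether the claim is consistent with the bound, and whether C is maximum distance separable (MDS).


Singleton RHS = n − k + 1 = 4, slack = 0, bound satisfied, MDS.

Singleton bound: d ≤ n − k + 1.
Here n = 16, k = 13, so n − k + 1 = 4.
Given d = 4, check d ≤ 4: YES.
Slack = (n − k + 1) − d = 0.
The code is MDS (slack = 0).
Description: the claimed parameters are [16, 13, 4]_16; such a code would be MDS (meets Singleton bound).


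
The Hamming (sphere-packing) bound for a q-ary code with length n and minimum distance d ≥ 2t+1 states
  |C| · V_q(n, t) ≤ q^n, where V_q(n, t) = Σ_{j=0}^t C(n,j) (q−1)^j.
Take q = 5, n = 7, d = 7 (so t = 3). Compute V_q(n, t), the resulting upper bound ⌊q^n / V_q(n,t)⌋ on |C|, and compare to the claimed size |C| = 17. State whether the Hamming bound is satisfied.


V_q(n, t) = 2605, q^n = 78125, Hamming bound = 29, |C| = 17 ≤ bound (satisfied).

Step 1: Compute V_q(n, t) = Σ_{j=0}^3 C(n, j) (q−1)^j.
  j = 0: C(7,0)·(4)^0 = 1·1 = 1.
  j = 1: C(7,1)·(4)^1 = 7·4 = 28.
  j = 2: C(7,2)·(4)^2 = 21·16 = 336.
  j = 3: C(7,3)·(4)^3 = 35·64 = 2240.
  V_q(n, t) = 1 + 28 + 336 + 2240 = 2605.
Step 2: q^n = 5^7 = 78125.
Step 3: Hamming bound ⌊q^n / V_q(n,t)⌋ = ⌊78125/2605⌋ = 29.
Step 4: Compare |C| = 17 to 29: satisfied.
The claimed |C| lies below the Hamming bound.


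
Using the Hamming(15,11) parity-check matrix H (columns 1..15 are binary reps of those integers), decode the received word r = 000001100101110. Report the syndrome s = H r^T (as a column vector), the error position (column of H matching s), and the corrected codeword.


s = (0, 1, 0, 0)^T, error position = 4, corrected codeword c = 000101100101110

Compute s = H r^T mod 2 one row at a time:
  s_1 = 0 + 0 + 1 + 0 + 1 + 1 + 1 + 0 = 4 ≡ 0 (mod 2).
  s_2 = 0 + 0 + 1 + 1 + 1 + 1 + 1 + 0 = 5 ≡ 1 (mod 2).
  s_3 = 0 + 0 + 1 + 1 + 1 + 0 + 1 + 0 = 4 ≡ 0 (mod 2).
  s_4 = 0 + 0 + 0 + 1 + 0 + 0 + 1 + 0 = 2 ≡ 0 (mod 2).
s = (0, 1, 0, 0)^T — this equals column 4 of H (binary 0100), so error is at position 4.
Correct: flip bit 4 of r = 000001100101110 to get c = 000101100101110.


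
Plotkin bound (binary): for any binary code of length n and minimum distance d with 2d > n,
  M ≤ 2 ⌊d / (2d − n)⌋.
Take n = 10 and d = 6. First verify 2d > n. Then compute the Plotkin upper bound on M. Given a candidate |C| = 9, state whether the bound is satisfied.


Plotkin bound M ≤ 6; given |C| = 9 > bound (violated).

Check applicability: 2d = 12, n = 10.
2d − n = 2 > 0, so Plotkin applies.
Compute d/(2d−n) = 6/2 ≈ 3.0000.
⌊d/(2d−n)⌋ = 3.
Plotkin bound: M ≤ 2·3 = 6.
Given |C| = 9, check: VIOLATED.
This |C| is above the Plotkin bound, so no binary code with n = 10, d = 6 and 9 codewords exists.


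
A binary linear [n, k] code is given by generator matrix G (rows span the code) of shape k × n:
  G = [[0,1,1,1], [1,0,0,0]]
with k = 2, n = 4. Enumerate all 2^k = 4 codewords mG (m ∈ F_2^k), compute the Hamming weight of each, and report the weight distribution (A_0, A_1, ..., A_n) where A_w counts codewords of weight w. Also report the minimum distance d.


Weight distribution: A_0 = 1, A_1 = 1, A_3 = 1, A_4 = 1. Minimum distance d = 1.

Enumerate all 2^2 = 4 messages m ∈ F_2^2.
For each, compute codeword c = mG in F_2^4, then tally its weight.
  m = 00 → c = 0000, weight = 0.
  m = 10 → c = 0111, weight = 3.
  m = 01 → c = 1000, weight = 1.
  m = 11 → c = 1111, weight = 4.
Tally weights:
  weight 0: 1 codewords.
  weight 1: 1 codewords.
  weight 3: 1 codewords.
  weight 4: 1 codewords.
Minimum distance d = smallest w > 0 with A_w > 0 = 1.
Sanity: Σ A_w = 4 = 2^2 = 4 ✓.


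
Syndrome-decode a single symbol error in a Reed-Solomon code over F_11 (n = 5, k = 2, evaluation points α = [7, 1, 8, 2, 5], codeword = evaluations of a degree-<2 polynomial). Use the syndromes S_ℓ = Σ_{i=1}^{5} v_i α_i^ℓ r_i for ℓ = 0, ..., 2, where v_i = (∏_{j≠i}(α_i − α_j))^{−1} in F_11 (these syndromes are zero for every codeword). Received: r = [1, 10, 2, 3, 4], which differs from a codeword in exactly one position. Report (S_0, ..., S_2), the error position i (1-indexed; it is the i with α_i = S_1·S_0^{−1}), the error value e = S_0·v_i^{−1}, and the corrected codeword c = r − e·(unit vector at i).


S = (6, 4, 10), error at position 3, error magnitude e = 8, c = [1, 10, 5, 3, 4].

Step 1: column multipliers v_i = (∏_{j≠i}(α_i − α_j))^{−1} mod 11.
  i = 1 (α = 7): (7−1)(7−8)(7−2)(7−5) = 6·(−1)·5·2 = −60 ≡ 6, so v_1 = 6^{−1} = 2 (mod 11).
  i = 2 (α = 1): (1−7)(1−8)(1−2)(1−5) = (−6)·(−7)·(−1)·(−4) = 168 ≡ 3, so v_2 = 3^{−1} = 4 (mod 11).
  i = 3 (α = 8): (8−7)(8−1)(8−2)(8−5) = 1·7·6·3 = 126 ≡ 5, so v_3 = 5^{−1} = 9 (mod 11).
  i = 4 (α = 2): (2−7)(2−1)(2−8)(2−5) = (−5)·1·(−6)·(−3) = −90 ≡ 9, so v_4 = 9^{−1} = 5 (mod 11).
  i = 5 (α = 5): (5−7)(5−1)(5−8)(5−2) = (−2)·4·(−3)·3 = 72 ≡ 6, so v_5 = 6^{−1} = 2 (mod 11).
  v = [2, 4, 9, 5, 2].
Step 2: syndromes of r = [1, 10, 2, 3, 4] (all sums mod 11).
  S_0 = Σ v_i r_i = 2·1 + 4·10 + 9·2 + 5·3 + 2·4 = 83 ≡ 6.
  S_1 = Σ v_i α_i r_i = 2·7·1 + 4·1·10 + 9·8·2 + 5·2·3 + 2·5·4 = 268 ≡ 4.
  α_i^2 mod 11 = [5, 1, 9, 4, 3].
  S_2 = Σ v_i α_i^2 r_i = 2·5·1 + 4·1·10 + 9·9·2 + 5·4·3 + 2·3·4 = 296 ≡ 10.
  S = (6, 4, 10) ≠ 0, so r is not a codeword (an error is present).
Step 3: locate the error. For a single error e at position i, S_ℓ = v_i·e·α_i^ℓ, so α_err = S_1/S_0.
  S_0^{−1} = 6^{−1} = 2 (mod 11), so α_err = 4·2 = 8 ≡ 8 = α_3. Error position i = 3.
  Consistency check: S_2/S_1 = 10·3 = 30 ≡ 8 = α_err ✓ (single-error assumption holds).
Step 4: error magnitude e = S_0/v_3 = S_0·∏_{j≠3}(α_3 − α_j) = 6·5 = 30 ≡ 8 (mod 11).
Step 5: correct position 3: c_3 = r_3 − e = 2 − 8 ≡ 5 (mod 11). Hence c = [1, 10, 5, 3, 4].
  Check: interpolating c through the α_i gives m(x) = 6 + 4·x (degree < 2) with m(α_i) = c_i for every i, so c is indeed a codeword.


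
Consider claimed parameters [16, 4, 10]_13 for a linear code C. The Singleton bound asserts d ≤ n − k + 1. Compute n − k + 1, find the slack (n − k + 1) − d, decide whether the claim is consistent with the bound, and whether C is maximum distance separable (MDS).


Singleton RHS = n − k + 1 = 13, slack = 3, bound satisfied, not MDS.

Singleton bound: d ≤ n − k + 1.
Here n = 16, k = 4, so n − k + 1 = 13.
Given d = 10, check d ≤ 13: YES.
Slack = (n − k + 1) − d = 3.
The code is NOT MDS (slack = 3 > 0).
Description: the claimed parameters are [16, 4, 10]_13; such a code would be non-MDS.


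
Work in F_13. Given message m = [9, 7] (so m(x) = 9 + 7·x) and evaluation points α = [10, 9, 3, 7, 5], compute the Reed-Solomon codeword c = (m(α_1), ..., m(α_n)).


c = [1, 7, 4, 6, 5]

Message polynomial: m(x) = 9 + 7·x (mod 13).
For each evaluation point α_i, compute m(α_i) mod 13:
  α_1 = 10: Horner steps 7 → 1, so m(10) = 1.
  α_2 = 9: Horner steps 7 → 7, so m(9) = 7.
  α_3 = 3: Horner steps 7 → 4, so m(3) = 4.
  α_4 = 7: Horner steps 7 → 6, so m(7) = 6.
  α_5 = 5: Horner steps 7 → 5, so m(5) = 5.
Codeword c = [1, 7, 4, 6, 5] ∈ F_13^5.


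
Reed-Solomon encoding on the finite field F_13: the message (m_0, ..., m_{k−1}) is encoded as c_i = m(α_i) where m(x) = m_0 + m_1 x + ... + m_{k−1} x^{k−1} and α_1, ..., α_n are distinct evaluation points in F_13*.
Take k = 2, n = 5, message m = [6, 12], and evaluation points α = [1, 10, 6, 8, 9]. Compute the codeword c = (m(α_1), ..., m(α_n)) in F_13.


c = [5, 9, 0, 11, 10]

Message polynomial: m(x) = 6 + 12·x (mod 13).
For each evaluation point α_i, compute m(α_i) mod 13:
  α_1 = 1: Horner steps 12 → 5, so m(1) = 5.
  α_2 = 10: Horner steps 12 → 9, so m(10) = 9.
  α_3 = 6: Horner steps 12 → 0, so m(6) = 0.
  α_4 = 8: Horner steps 12 → 11, so m(8) = 11.
  α_5 = 9: Horner steps 12 → 10, so m(9) = 10.
Codeword c = [5, 9, 0, 11, 10] ∈ F_13^5.


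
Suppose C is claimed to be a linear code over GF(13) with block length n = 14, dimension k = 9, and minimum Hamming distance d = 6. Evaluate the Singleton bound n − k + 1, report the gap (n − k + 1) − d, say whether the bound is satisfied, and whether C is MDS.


Singleton RHS = n − k + 1 = 6, slack = 0, bound satisfied, MDS.

Singleton bound: d ≤ n − k + 1.
Here n = 14, k = 9, so n − k + 1 = 6.
Given d = 6, check d ≤ 6: YES.
Slack = (n − k + 1) − d = 0.
The code is MDS (slack = 0).
Description: the claimed parameters are [14, 9, 6]_13; such a code would be MDS (meets Singleton bound).


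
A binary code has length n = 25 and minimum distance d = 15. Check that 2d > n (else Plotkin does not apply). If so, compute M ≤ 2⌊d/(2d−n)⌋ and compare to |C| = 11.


Plotkin bound M ≤ 6; given |C| = 11 > bound (violated).

Check applicability: 2d = 30, n = 25.
2d − n = 5 > 0, so Plotkin applies.
Compute d/(2d−n) = 15/5 ≈ 3.0000.
⌊d/(2d−n)⌋ = 3.
Plotkin bound: M ≤ 2·3 = 6.
Given |C| = 11, check: VIOLATED.
This |C| is above the Plotkin bound, so no binary code with n = 25, d = 15 and 11 codewords exists.


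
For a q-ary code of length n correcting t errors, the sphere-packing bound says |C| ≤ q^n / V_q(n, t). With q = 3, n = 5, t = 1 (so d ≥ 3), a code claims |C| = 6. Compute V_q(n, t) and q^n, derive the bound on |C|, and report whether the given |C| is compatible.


V_q(n, t) = 11, q^n = 243, Hamming bound = 22, |C| = 6 ≤ bound (satisfied).

Step 1: Compute V_q(n, t) = Σ_{j=0}^1 C(n, j) (q−1)^j.
  j = 0: C(5,0)·(2)^0 = 1·1 = 1.
  j = 1: C(5,1)·(2)^1 = 5·2 = 10.
  V_q(n, t) = 1 + 10 = 11.
Step 2: q^n = 3^5 = 243.
Step 3: Hamming bound ⌊q^n / V_q(n,t)⌋ = ⌊243/11⌋ = 22.
Step 4: Compare |C| = 6 to 22: satisfied.
The claimed |C| lies below the Hamming bound.


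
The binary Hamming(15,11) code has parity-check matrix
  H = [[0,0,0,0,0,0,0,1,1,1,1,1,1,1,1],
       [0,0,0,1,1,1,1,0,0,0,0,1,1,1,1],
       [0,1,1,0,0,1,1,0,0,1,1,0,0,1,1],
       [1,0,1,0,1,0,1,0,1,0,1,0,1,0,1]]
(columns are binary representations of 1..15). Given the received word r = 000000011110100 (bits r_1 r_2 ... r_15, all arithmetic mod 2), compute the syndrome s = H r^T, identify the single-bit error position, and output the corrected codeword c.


s = (1, 1, 0, 1)^T, error position = 13, corrected codeword c = 000000011110000

Compute s = H r^T mod 2 one row at a time:
  s_1 = 1 + 1 + 1 + 1 + 0 + 1 + 0 + 0 = 5 ≡ 1 (mod 2).
  s_2 = 0 + 0 + 0 + 0 + 0 + 1 + 0 + 0 = 1 ≡ 1 (mod 2).
  s_3 = 0 + 0 + 0 + 0 + 1 + 1 + 0 + 0 = 2 ≡ 0 (mod 2).
  s_4 = 0 + 0 + 0 + 0 + 1 + 1 + 1 + 0 = 3 ≡ 1 (mod 2).
s = (1, 1, 0, 1)^T — this equals column 13 of H (binary 1101), so error is at position 13.
Correct: flip bit 13 of r = 000000011110100 to get c = 000000011110000.


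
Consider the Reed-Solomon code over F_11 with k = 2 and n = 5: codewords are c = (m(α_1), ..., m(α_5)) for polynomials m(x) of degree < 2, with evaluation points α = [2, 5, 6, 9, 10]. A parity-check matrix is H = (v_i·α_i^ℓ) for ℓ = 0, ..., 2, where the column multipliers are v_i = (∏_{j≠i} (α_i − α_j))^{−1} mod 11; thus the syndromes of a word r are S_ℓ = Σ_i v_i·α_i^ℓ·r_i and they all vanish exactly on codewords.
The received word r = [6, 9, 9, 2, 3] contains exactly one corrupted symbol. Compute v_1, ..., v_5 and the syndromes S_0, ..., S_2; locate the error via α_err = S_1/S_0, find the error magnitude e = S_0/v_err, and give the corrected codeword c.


S = (8, 4, 2), error at position 3, error magnitude e = 10, c = [6, 9, 10, 2, 3].

Step 1: column multipliers v_i = (∏_{j≠i}(α_i − α_j))^{−1} mod 11.
  i = 1 (α = 2): (2−5)(2−6)(2−9)(2−10) = (−3)·(−4)·(−7)·(−8) = 672 ≡ 1, so v_1 = 1^{−1} = 1 (mod 11).
  i = 2 (α = 5): (5−2)(5−6)(5−9)(5−10) = 3·(−1)·(−4)·(−5) = −60 ≡ 6, so v_2 = 6^{−1} = 2 (mod 11).
  i = 3 (α = 6): (6−2)(6−5)(6−9)(6−10) = 4·1·(−3)·(−4) = 48 ≡ 4, so v_3 = 4^{−1} = 3 (mod 11).
  i = 4 (α = 9): (9−2)(9−5)(9−6)(9−10) = 7·4·3·(−1) = −84 ≡ 4, so v_4 = 4^{−1} = 3 (mod 11).
  i = 5 (α = 10): (10−2)(10−5)(10−6)(10−9) = 8·5·4·1 = 160 ≡ 6, so v_5 = 6^{−1} = 2 (mod 11).
  v = [1, 2, 3, 3, 2].
Step 2: syndromes of r = [6, 9, 9, 2, 3] (all sums mod 11).
  S_0 = Σ v_i r_i = 1·6 + 2·9 + 3·9 + 3·2 + 2·3 = 63 ≡ 8.
  S_1 = Σ v_i α_i r_i = 1·2·6 + 2·5·9 + 3·6·9 + 3·9·2 + 2·10·3 = 378 ≡ 4.
  α_i^2 mod 11 = [4, 3, 3, 4, 1].
  S_2 = Σ v_i α_i^2 r_i = 1·4·6 + 2·3·9 + 3·3·9 + 3·4·2 + 2·1·3 = 189 ≡ 2.
  S = (8, 4, 2) ≠ 0, so r is not a codeword (an error is present).
Step 3: locate the error. For a single error e at position i, S_ℓ = v_i·e·α_i^ℓ, so α_err = S_1/S_0.
  S_0^{−1} = 8^{−1} = 7 (mod 11), so α_err = 4·7 = 28 ≡ 6 = α_3. Error position i = 3.
  Consistency check: S_2/S_1 = 2·3 = 6 ≡ 6 = α_err ✓ (single-error assumption holds).
Step 4: error magnitude e = S_0/v_3 = S_0·∏_{j≠3}(α_3 − α_j) = 8·4 = 32 ≡ 10 (mod 11).
Step 5: correct position 3: c_3 = r_3 − e = 9 − 10 ≡ 10 (mod 11). Hence c = [6, 9, 10, 2, 3].
  Check: interpolating c through the α_i gives m(x) = 4 + 1·x (degree < 2) with m(α_i) = c_i for every i, so c is indeed a codeword.


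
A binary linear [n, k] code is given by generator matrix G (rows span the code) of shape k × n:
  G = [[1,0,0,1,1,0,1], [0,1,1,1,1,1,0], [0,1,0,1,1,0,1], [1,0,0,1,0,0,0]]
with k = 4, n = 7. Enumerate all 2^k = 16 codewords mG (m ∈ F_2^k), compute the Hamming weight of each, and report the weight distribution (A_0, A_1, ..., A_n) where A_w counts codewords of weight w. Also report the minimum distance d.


Weight distribution: A_0 = 1, A_2 = 4, A_3 = 2, A_4 = 3, A_5 = 6. Minimum distance d = 2.

Enumerate all 2^4 = 16 messages m ∈ F_2^4.
For each, compute codeword c = mG in F_2^7, then tally its weight.
  m = 0000 → c = 0000000, weight = 0.
  m = 1000 → c = 1001101, weight = 4.
  m = 0100 → c = 0111110, weight = 5.
  m = 1100 → c = 1110011, weight = 5.
  m = 0010 → c = 0101101, weight = 4.
  m = 1010 → c = 1100000, weight = 2.
  m = 0110 → c = 0010011, weight = 3.
  m = 1110 → c = 1011110, weight = 5.
  m = 0001 → c = 1001000, weight = 2.
  m = 1001 → c = 0000101, weight = 2.
  m = 0101 → c = 1110110, weight = 5.
  m = 1101 → c = 0111011, weight = 5.
  m = 0011 → c = 1100101, weight = 4.
  m = 1011 → c = 0101000, weight = 2.
  m = 0111 → c = 1011011, weight = 5.
  m = 1111 → c = 0010110, weight = 3.
Tally weights:
  weight 0: 1 codewords.
  weight 2: 4 codewords.
  weight 3: 2 codewords.
  weight 4: 3 codewords.
  weight 5: 6 codewords.
Minimum distance d = smallest w > 0 with A_w > 0 = 2.
Sanity: Σ A_w = 16 = 2^4 = 16 ✓.


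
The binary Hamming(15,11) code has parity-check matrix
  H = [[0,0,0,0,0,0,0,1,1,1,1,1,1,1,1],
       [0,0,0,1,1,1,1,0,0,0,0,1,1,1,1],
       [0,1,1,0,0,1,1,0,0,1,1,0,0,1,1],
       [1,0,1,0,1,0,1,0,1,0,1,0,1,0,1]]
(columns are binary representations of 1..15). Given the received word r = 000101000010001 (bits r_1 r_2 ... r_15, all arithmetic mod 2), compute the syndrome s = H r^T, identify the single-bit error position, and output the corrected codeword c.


s = (0, 1, 1, 0)^T, error position = 6, corrected codeword c = 000100000010001

Compute s = H r^T mod 2 one row at a time:
  s_1 = 0 + 0 + 0 + 1 + 0 + 0 + 0 + 1 = 2 ≡ 0 (mod 2).
  s_2 = 1 + 0 + 1 + 0 + 0 + 0 + 0 + 1 = 3 ≡ 1 (mod 2).
  s_3 = 0 + 0 + 1 + 0 + 0 + 1 + 0 + 1 = 3 ≡ 1 (mod 2).
  s_4 = 0 + 0 + 0 + 0 + 0 + 1 + 0 + 1 = 2 ≡ 0 (mod 2).
s = (0, 1, 1, 0)^T — this equals column 6 of H (binary 0110), so error is at position 6.
Correct: flip bit 6 of r = 000101000010001 to get c = 000100000010001.


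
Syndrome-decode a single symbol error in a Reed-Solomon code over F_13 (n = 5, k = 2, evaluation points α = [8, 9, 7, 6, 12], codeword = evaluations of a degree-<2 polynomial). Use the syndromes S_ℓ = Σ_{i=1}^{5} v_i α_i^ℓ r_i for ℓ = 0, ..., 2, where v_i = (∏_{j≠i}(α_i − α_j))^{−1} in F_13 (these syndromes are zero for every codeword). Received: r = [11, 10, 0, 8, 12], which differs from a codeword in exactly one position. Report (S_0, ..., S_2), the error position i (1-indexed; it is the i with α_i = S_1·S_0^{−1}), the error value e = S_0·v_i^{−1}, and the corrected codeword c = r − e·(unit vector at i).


S = (4, 6, 9), error at position 1, error magnitude e = 6, c = [5, 10, 0, 8, 12].

Step 1: column multipliers v_i = (∏_{j≠i}(α_i − α_j))^{−1} mod 13.
  i = 1 (α = 8): (8−9)(8−7)(8−6)(8−12) = (−1)·1·2·(−4) = 8 ≡ 8, so v_1 = 8^{−1} = 5 (mod 13).
  i = 2 (α = 9): (9−8)(9−7)(9−6)(9−12) = 1·2·3·(−3) = −18 ≡ 8, so v_2 = 8^{−1} = 5 (mod 13).
  i = 3 (α = 7): (7−8)(7−9)(7−6)(7−12) = (−1)·(−2)·1·(−5) = −10 ≡ 3, so v_3 = 3^{−1} = 9 (mod 13).
  i = 4 (α = 6): (6−8)(6−9)(6−7)(6−12) = (−2)·(−3)·(−1)·(−6) = 36 ≡ 10, so v_4 = 10^{−1} = 4 (mod 13).
  i = 5 (α = 12): (12−8)(12−9)(12−7)(12−6) = 4·3·5·6 = 360 ≡ 9, so v_5 = 9^{−1} = 3 (mod 13).
  v = [5, 5, 9, 4, 3].
Step 2: syndromes of r = [11, 10, 0, 8, 12] (all sums mod 13).
  S_0 = Σ v_i r_i = 5·11 + 5·10 + 9·0 + 4·8 + 3·12 = 173 ≡ 4.
  S_1 = Σ v_i α_i r_i = 5·8·11 + 5·9·10 + 9·7·0 + 4·6·8 + 3·12·12 = 1514 ≡ 6.
  α_i^2 mod 13 = [12, 3, 10, 10, 1].
  S_2 = Σ v_i α_i^2 r_i = 5·12·11 + 5·3·10 + 9·10·0 + 4·10·8 + 3·1·12 = 1166 ≡ 9.
  S = (4, 6, 9) ≠ 0, so r is not a codeword (an error is present).
Step 3: locate the error. For a single error e at position i, S_ℓ = v_i·e·α_i^ℓ, so α_err = S_1/S_0.
  S_0^{−1} = 4^{−1} = 10 (mod 13), so α_err = 6·10 = 60 ≡ 8 = α_1. Error position i = 1.
  Consistency check: S_2/S_1 = 9·11 = 99 ≡ 8 = α_err ✓ (single-error assumption holds).
Step 4: error magnitude e = S_0/v_1 = S_0·∏_{j≠1}(α_1 − α_j) = 4·8 = 32 ≡ 6 (mod 13).
Step 5: correct position 1: c_1 = r_1 − e = 11 − 6 ≡ 5 (mod 13). Hence c = [5, 10, 0, 8, 12].
  Check: interpolating c through the α_i gives m(x) = 4 + 5·x (degree < 2) with m(α_i) = c_i for every i, so c is indeed a codeword.


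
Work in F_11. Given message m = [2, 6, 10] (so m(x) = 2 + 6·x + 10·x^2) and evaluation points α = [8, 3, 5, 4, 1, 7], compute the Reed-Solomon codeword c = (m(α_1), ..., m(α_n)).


c = [8, 0, 7, 10, 7, 6]

Message polynomial: m(x) = 2 + 6·x + 10·x^2 (mod 11).
For each evaluation point α_i, compute m(α_i) mod 11:
  α_1 = 8: Horner steps 10 → 9 → 8, so m(8) = 8.
  α_2 = 3: Horner steps 10 → 3 → 0, so m(3) = 0.
  α_3 = 5: Horner steps 10 → 1 → 7, so m(5) = 7.
  α_4 = 4: Horner steps 10 → 2 → 10, so m(4) = 10.
  α_5 = 1: Horner steps 10 → 5 → 7, so m(1) = 7.
  α_6 = 7: Horner steps 10 → 10 → 6, so m(7) = 6.
Codeword c = [8, 0, 7, 10, 7, 6] ∈ F_11^6.


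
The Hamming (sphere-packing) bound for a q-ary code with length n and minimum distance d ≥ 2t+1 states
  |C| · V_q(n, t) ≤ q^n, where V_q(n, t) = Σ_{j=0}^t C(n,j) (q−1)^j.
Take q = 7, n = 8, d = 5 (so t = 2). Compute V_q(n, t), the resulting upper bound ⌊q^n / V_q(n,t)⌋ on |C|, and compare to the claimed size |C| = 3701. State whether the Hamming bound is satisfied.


V_q(n, t) = 1057, q^n = 5764801, Hamming bound = 5453, |C| = 3701 ≤ bound (satisfied).

Step 1: Compute V_q(n, t) = Σ_{j=0}^2 C(n, j) (q−1)^j.
  j = 0: C(8,0)·(6)^0 = 1·1 = 1.
  j = 1: C(8,1)·(6)^1 = 8·6 = 48.
  j = 2: C(8,2)·(6)^2 = 28·36 = 1008.
  V_q(n, t) = 1 + 48 + 1008 = 1057.
Step 2: q^n = 7^8 = 5764801.
Step 3: Hamming bound ⌊q^n / V_q(n,t)⌋ = ⌊5764801/1057⌋ = 5453.
Step 4: Compare |C| = 3701 to 5453: satisfied.
The claimed |C| lies below the Hamming bound.
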